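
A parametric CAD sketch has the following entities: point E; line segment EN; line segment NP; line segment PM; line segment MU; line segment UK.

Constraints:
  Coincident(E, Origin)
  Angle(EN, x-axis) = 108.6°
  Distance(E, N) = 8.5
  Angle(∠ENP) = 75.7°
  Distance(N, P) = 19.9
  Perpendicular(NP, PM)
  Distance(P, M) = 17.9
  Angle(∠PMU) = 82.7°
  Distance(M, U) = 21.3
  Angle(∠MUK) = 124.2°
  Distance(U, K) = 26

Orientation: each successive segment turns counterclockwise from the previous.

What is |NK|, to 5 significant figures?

15.253

E is at the origin; EN runs at 108.6° with length 8.5, so N = (-2.7112, 8.0560). ∠ENP = 75.7° gives NP at -147.10° from the x-axis; with |NP| = 19.9, P = (-19.420, -2.7531). NP ⟂ PM, so PM runs at -57.100°; with |PM| = 17.9, M = (-9.6968, -17.782). ∠PMU = 82.7° gives MU at 40.200° from the x-axis; with |MU| = 21.3, U = (6.5721, -4.0341). ∠MUK = 124.2° gives UK at 96.000° from the x-axis; with |UK| = 26.0, K = (3.8543, 21.823). Then |NK| = |K − N| = 15.253.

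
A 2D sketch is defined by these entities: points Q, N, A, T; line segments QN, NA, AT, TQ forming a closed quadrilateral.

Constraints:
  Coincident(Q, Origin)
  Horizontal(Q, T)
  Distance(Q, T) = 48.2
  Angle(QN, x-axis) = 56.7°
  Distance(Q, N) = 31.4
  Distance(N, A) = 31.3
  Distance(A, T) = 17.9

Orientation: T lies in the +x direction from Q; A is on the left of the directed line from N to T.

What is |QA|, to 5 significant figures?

50.662

Checks: QN at 56.70° ✓; |NA| = 31.30 ✓; |AT| = 17.90 ✓.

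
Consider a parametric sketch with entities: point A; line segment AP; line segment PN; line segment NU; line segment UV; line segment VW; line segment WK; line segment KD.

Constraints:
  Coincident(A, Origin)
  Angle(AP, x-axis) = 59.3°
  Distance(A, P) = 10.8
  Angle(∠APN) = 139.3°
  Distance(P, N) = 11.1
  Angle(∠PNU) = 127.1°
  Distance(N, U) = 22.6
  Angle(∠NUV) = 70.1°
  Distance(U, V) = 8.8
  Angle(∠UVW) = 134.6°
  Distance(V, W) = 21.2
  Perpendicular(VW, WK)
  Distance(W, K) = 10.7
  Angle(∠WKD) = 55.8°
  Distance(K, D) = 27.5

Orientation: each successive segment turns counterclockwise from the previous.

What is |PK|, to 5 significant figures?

2.9453

A is at the origin; AP runs at 59.3° with length 10.8, so P = (5.5139, 9.2864). ∠APN = 139.3° gives PN at 100.00° from the x-axis; with |PN| = 11.1, N = (3.5864, 20.218). ∠PNU = 127.1° gives NU at 152.90° from the x-axis; with |NU| = 22.6, U = (-16.532, 30.513). ∠NUV = 70.1° gives UV at -97.200° from the x-axis; with |UV| = 8.8, V = (-17.635, 21.782). ∠UVW = 134.6° gives VW at -51.800° from the x-axis; with |VW| = 21.2, W = (-4.5251, 5.1223). VW is perpendicular to WK, so WK runs at 38.200°; with |WK| = 10.7, K = (3.8836, 11.739). Then |PK| = |K − P| = 2.9453.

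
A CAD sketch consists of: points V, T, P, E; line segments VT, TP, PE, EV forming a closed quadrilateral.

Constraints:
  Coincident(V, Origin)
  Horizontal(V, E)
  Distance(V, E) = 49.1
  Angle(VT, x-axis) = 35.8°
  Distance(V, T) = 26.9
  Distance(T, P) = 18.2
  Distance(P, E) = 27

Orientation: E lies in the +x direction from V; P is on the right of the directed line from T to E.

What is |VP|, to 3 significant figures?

22.3

V is at the origin; V and E share the same y with |VE| = 49.1 and E in +x, so E = (49.1, 0). VT runs at 35.8° with |VT| = 26.9, so T = (21.8, 15.7). P is determined by |TP| = 18.2 and |PE| = 27.0 together: it lies at the intersection of circle(T, 18.2) and circle(E, 27.0). With |TE| = 31.5, the foot of the radical line on TE is 9.43 from T and the perpendicular offset is √(18.2² − 9.43²) = 15.6. Taking the right-of-TE solution: P = (22.2, -2.46).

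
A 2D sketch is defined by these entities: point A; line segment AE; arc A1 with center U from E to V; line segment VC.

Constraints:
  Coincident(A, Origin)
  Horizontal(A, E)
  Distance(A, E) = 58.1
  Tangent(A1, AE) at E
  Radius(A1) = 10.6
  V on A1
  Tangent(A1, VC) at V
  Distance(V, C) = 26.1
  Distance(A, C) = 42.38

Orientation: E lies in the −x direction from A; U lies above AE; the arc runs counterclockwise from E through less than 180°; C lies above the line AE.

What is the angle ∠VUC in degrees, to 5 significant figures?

67.896°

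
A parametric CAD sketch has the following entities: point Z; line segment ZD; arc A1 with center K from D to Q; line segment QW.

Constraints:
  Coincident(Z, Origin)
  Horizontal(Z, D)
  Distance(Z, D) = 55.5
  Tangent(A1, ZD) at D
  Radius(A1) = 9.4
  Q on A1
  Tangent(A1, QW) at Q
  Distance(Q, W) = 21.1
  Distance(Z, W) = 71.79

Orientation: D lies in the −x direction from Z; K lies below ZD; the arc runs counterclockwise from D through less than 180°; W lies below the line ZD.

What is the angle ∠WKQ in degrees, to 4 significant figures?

65.99°

Z is at the origin; Z and D share the same y with |ZD| = 55.5 and D on the −x side, so D = (-55.50, 0.000). Since A1 is tangent to ZD there, KD ⟂ ZD, so K = D + (0, -9.4) = (-55.50, -9.400). Since KQ ⟂ QW (tangency), |KW| = √(9.4² + 21.1²) = 23.10 regardless of where Q sits on A1. So W lies on both circle(Z, 71.79) and circle(K, 23.10); the below-ZD intersection is W = (-65.01, -30.45). Q is the foot of the tangent from W: Q = (-64.90, -9.350).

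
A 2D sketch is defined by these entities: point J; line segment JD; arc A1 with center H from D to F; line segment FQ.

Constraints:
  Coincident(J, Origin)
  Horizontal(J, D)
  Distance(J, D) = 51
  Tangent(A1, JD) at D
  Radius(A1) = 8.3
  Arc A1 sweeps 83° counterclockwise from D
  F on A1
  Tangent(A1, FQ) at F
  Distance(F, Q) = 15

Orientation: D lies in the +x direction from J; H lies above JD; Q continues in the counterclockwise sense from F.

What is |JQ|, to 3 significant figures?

65.0

On A1, D sits at bearing -90° from H; an 83° counterclockwise sweep puts F at bearing -7°, so F = H + 8.3·(cos -7°, sin -7°) = (59.2, 7.29). Since A1 is tangent to FQ there, HF ⟂ FQ, so FQ runs along (−sin -7°, cos -7°); with |FQ| = 15.0, Q = (61.1, 22.2). Then |JQ| = |Q − J| = 65.0.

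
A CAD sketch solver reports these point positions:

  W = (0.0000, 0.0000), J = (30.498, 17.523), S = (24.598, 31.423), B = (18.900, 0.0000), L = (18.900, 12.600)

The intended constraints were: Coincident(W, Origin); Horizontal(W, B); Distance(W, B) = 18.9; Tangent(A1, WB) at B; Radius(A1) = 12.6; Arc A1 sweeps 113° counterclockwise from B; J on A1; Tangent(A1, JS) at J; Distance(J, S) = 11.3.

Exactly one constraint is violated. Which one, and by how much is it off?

Distance(J, S) = 11.3 — off by 3.80.

W = (0.00, 0.00) ✓; W.y = 0.00, B.y = 0.00 ✓; |WB| = 18.90 ✓; ∠(LB, BW) = 90.00° ✓; |LB| = 12.60 ✓; bearing(L→J) − bearing(L→B) = 113.0° ✓; |LJ| = 12.60 ✓; ∠(LJ, JS) = 90.00° ✓; |JS| = 15.10 ✗.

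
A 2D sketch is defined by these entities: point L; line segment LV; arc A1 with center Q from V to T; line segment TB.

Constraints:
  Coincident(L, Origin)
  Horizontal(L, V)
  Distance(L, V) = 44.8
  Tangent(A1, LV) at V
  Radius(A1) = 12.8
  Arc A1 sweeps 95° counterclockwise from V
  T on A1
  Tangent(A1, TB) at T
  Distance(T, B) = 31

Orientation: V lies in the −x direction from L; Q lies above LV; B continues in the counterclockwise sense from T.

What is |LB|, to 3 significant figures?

56.7

On A1, V sits at bearing -90° from Q; a 95° counterclockwise sweep puts T at bearing 5°, so T = Q + 12.8·(cos 5°, sin 5°) = (-32.0, 13.9). Since A1 is tangent to TB there, QT ⟂ TB, so TB runs along (−sin 5°, cos 5°); with |TB| = 31.0, B = (-34.8, 44.8). Then |LB| = |B − L| = 56.7.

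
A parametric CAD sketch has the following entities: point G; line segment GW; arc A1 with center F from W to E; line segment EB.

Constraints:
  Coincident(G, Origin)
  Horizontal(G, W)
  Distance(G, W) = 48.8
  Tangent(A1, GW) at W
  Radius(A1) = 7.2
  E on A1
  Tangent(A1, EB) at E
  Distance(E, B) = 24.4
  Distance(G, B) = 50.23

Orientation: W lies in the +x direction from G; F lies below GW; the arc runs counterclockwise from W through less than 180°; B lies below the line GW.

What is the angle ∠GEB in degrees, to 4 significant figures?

94.22°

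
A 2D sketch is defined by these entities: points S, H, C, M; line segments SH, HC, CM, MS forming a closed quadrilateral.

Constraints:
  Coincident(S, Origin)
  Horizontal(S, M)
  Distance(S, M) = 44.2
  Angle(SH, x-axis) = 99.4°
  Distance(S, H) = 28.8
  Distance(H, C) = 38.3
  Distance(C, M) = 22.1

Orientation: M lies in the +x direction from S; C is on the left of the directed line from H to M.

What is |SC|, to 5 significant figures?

37.318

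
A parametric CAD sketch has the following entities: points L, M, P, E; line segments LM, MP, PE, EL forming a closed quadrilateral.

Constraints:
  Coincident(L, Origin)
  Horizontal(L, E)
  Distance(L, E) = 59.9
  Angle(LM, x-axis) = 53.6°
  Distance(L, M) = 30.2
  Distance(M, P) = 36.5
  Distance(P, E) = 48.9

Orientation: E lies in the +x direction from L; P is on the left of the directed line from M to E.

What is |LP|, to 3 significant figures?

66.1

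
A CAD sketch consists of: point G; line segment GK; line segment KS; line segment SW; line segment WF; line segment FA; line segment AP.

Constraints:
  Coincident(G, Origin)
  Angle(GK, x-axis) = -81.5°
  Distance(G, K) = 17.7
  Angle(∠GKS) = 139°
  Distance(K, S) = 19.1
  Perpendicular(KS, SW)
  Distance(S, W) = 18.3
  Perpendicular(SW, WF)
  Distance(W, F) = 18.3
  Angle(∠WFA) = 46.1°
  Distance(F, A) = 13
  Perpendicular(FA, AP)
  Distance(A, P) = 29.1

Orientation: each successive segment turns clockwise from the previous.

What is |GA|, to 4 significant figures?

23.33

G is at the origin; GK runs at -81.5° with length 17.7, so K = (2.616, -17.51). ∠GKS = 139.0° gives KS at -122.5° from the x-axis; with |KS| = 19.1, S = (-7.646, -33.61). KS is perpendicular to SW, so SW runs at 147.5°; with |SW| = 18.3, W = (-23.08, -23.78). SW is perpendicular to WF, so WF runs at 57.50°; with |WF| = 18.3, F = (-13.25, -8.348). ∠WFA = 46.1° gives FA at -76.40° from the x-axis; with |FA| = 13.0, A = (-10.19, -20.98). Then |GA| = |A − G| = 23.33.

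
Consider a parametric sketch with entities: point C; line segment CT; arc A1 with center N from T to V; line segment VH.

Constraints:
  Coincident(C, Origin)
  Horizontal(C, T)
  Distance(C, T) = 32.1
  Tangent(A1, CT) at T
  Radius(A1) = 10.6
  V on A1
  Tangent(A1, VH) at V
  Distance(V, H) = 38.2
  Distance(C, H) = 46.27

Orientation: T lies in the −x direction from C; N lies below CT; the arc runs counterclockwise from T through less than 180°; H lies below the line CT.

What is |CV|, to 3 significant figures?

43.5

Checks: C.y = 0.00, T.y = 0.00 ✓; |NV| = 10.60 ✓; ∠(NV, VH) = 90.00° ✓; |VH| = 38.20 ✓; |CH| = 46.27 ✓.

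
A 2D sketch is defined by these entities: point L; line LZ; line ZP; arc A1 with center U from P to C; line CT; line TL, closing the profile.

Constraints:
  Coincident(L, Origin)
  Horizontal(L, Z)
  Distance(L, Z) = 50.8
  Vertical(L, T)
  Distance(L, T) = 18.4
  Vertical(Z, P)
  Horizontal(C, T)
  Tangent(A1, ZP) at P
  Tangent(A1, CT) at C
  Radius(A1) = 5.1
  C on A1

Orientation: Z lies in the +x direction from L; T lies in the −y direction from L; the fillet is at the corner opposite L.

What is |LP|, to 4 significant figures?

52.51

L is at the origin; L and Z share the same y with |LZ| = 50.8 and Z on the +x side, so Z = (50.80, 0.000). LT is vertical with |LT| = 18.4 and T on the −y side, so T = (0.000, -18.40). The virtual corner opposite L is at (50.80, -18.40). Tangency of A1 to ZP means the radius UP is perpendicular to ZP and A1 meets CT tangentially, so UC is at right angles to CT, with radius 5.1, so the center U sits 5.1 in from both sides at U = (45.70, -13.30). That places the tangent points at P = (50.80, -13.30) on ZP and C = (45.70, -18.40) on CT. Then |LP| = |P − L| = 52.51.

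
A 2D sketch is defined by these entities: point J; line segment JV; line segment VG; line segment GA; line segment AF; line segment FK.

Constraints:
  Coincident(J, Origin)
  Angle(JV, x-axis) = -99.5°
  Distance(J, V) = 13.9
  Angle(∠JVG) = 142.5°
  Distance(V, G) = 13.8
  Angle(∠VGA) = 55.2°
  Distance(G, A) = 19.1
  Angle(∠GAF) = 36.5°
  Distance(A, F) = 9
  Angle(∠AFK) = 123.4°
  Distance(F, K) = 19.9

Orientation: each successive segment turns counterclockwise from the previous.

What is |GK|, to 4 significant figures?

6.983

∠GAF = 36.5° gives AF at -153.7° from the x-axis; with |AF| = 9.0, F = (4.847, -12.89). ∠AFK = 123.4° gives FK at -97.10° from the x-axis; with |FK| = 19.9, K = (2.387, -32.64). Then |GK| = |K − G| = 6.983.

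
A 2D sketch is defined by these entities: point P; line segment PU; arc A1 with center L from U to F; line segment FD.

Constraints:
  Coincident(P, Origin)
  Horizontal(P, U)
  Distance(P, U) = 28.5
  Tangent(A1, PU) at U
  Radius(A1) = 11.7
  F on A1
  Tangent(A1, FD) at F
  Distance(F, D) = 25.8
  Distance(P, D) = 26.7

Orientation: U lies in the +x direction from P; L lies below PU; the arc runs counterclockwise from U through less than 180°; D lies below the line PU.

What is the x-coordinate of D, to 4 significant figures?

4.258

Checks: |PU| = 28.50 ✓; |LF| = 11.70 ✓; ∠(LF, FD) = 90.00° ✓; |FD| = 25.80 ✓; |PD| = 26.70 ✓.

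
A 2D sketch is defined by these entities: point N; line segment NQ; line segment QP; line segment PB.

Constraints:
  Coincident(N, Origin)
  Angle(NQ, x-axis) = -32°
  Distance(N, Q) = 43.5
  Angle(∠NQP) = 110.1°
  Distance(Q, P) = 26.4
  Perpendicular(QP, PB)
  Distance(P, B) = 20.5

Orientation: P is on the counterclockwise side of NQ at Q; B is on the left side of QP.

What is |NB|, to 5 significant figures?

46.086

N is at the origin; NQ runs at -32.0° with length 43.5, so Q = 43.5·(cos -32.0°, sin -32.0°) = (36.890, -23.051). ∠NQP = 110.1°, so QP runs at -32.0° + (180° − 110.1°) = 37.900° from the x-axis; with |QP| = 26.4, P = Q + 26.4·(cos 37.900°, sin 37.900°) = (57.722, -6.8344). QP is perpendicular to PB; with |PB| = 20.5 on the left of QP, B = P + 20.5·(-0.61429, 0.78908) = (45.129, 9.3419). Then |NB| = |B − N| = 46.086.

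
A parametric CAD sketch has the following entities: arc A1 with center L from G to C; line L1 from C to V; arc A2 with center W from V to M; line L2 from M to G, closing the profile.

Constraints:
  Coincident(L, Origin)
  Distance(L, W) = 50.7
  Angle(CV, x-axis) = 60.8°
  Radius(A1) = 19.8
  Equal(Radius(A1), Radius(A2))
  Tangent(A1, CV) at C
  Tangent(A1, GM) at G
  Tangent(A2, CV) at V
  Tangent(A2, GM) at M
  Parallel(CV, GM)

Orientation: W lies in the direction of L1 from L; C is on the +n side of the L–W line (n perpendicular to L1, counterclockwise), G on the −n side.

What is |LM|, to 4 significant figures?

54.43

Tangency of A1 to both parallel lines with radius 19.8 puts C and G at L ± 19.8·n: C = (-17.28, 9.660), G = (17.28, -9.660). Equal radii place V and M the same way about W: V = W + 19.8·n = (7.451, 53.92), M = W − 19.8·n = (42.02, 34.60). Then |LM| = |M − L| = 54.43.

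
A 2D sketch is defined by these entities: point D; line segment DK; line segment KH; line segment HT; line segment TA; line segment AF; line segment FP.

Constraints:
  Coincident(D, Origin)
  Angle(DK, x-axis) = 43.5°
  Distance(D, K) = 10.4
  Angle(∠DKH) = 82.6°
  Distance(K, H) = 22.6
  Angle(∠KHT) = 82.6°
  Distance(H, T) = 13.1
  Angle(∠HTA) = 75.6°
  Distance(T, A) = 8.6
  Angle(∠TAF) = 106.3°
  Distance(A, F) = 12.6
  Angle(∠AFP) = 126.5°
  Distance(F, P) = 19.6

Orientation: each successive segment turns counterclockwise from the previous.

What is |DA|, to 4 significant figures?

11.60

D is at the origin; DK runs at 43.5° with length 10.4, so K = (7.544, 7.159). ∠DKH = 82.6° gives KH at 140.9° from the x-axis; with |KH| = 22.6, H = (-9.995, 21.41). ∠KHT = 82.6° gives HT at -121.7° from the x-axis; with |HT| = 13.1, T = (-16.88, 10.27). ∠HTA = 75.6° gives TA at -17.30° from the x-axis; with |TA| = 8.6, A = (-8.667, 7.709). Then |DA| = |A − D| = 11.60.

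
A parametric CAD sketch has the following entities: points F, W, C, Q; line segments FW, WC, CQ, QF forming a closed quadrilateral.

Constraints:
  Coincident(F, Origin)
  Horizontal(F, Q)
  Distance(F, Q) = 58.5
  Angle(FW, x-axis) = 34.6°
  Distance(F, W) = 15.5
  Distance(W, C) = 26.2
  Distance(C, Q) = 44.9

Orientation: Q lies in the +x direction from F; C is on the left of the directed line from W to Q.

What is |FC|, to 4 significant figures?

40.82

Checks: F = (0.00, 0.00) ✓; |WC| = 26.20 ✓; |CQ| = 44.90 ✓.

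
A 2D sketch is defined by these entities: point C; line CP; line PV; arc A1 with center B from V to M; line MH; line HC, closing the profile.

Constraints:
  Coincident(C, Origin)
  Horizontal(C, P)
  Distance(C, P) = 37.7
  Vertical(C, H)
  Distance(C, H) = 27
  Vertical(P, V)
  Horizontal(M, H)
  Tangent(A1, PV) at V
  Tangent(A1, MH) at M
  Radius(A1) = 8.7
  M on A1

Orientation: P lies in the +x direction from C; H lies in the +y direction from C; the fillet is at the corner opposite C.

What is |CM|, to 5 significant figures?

39.623

C is at the origin; CP is horizontal with |CP| = 37.7 and P on the +x side, so P = (37.700, 0.0000). C and H share the same x with |CH| = 27.0 and H on the +y side, so H = (0.0000, 27.000). The virtual corner opposite C is at (37.700, 27.000). A1 meets PV tangentially, so BV is at right angles to PV and since A1 is tangent to MH there, BM ⟂ MH, with radius 8.7, so the center B sits 8.7 in from both sides at B = (29.000, 18.300). That places the tangent points at V = (37.700, 18.300) on PV and M = (29.000, 27.000) on MH. Then |CM| = |M − C| = 39.623.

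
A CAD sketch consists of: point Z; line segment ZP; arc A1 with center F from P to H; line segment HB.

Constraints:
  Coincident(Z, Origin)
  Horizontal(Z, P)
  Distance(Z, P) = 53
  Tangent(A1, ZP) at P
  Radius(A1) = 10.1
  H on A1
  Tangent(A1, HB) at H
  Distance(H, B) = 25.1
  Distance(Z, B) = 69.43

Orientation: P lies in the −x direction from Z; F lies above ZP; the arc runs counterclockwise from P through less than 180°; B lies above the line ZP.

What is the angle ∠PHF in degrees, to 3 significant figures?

27.5°

Checks: Z.y = 0.00, P.y = 0.00 ✓; |FH| = 10.10 ✓; ∠(FH, HB) = 90.00° ✓; |HB| = 25.10 ✓; |ZB| = 69.43 ✓.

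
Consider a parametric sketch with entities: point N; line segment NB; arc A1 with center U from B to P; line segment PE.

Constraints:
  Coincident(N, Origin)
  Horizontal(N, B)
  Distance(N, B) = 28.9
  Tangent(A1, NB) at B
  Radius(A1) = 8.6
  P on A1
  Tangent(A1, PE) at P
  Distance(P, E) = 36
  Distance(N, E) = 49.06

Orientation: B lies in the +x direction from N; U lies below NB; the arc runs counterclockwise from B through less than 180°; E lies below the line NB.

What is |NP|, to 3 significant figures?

22.1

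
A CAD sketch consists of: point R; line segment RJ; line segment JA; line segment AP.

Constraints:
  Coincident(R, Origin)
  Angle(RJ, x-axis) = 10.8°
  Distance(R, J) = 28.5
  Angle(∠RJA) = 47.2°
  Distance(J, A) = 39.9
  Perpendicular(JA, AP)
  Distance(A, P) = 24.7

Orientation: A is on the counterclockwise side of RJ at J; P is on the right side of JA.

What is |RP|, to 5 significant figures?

50.021

R is at the origin; RJ runs at 10.8° with length 28.5, so J = 28.5·(cos 10.8°, sin 10.8°) = (27.995, 5.3404). ∠RJA = 47.2°, so JA runs at 10.8° + (180° − 47.2°) = 143.60° from the x-axis; with |JA| = 39.9, A = J + 39.9·(cos 143.60°, sin 143.60°) = (-4.1201, 29.018). The perpendicularity gives AP at right angles to JA; with |AP| = 24.7 on the right of JA, P = A + 24.7·(0.59342, 0.80489) = (10.537, 48.899). Then |RP| = |P − R| = 50.021.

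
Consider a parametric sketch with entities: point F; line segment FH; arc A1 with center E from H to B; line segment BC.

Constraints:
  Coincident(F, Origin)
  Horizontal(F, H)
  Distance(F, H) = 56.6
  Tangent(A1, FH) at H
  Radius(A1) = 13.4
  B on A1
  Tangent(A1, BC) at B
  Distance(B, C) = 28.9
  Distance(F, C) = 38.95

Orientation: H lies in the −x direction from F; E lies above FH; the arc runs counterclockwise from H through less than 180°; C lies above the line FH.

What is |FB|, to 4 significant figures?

46.51

F is at the origin; FH is horizontal with |FH| = 56.6 and H on the −x side, so H = (-56.60, 0.000). Since A1 is tangent to FH there, EH ⟂ FH, so E = H + (0, 13.4) = (-56.60, 13.40). Since EB ⟂ BC (tangency), |EC| = √(13.4² + 28.9²) = 31.86 regardless of where B sits on A1. So C lies on both circle(F, 38.95) and circle(E, 31.86); the above-FH intersection is C = (-27.89, 27.19). B is the foot of the tangent from C: B = (-46.26, 4.883).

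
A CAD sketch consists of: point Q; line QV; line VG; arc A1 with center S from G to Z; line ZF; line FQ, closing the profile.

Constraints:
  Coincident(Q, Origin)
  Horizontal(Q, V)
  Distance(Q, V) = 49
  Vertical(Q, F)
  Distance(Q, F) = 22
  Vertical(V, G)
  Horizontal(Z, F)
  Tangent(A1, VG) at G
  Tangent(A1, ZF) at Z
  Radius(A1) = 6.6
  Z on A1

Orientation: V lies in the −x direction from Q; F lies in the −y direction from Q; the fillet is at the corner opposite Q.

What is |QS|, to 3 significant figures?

45.1

Q and F share the same x with |QF| = 22.0 and F on the −y side, so F = (0.00, -22.0). The virtual corner opposite Q is at (-49.0, -22.0). The tangent condition forces SG to be normal to VG and since A1 is tangent to ZF there, SZ ⟂ ZF, with radius 6.6, so the center S sits 6.6 in from both sides at S = (-42.4, -15.4). Then |QS| = |S − Q| = 45.1.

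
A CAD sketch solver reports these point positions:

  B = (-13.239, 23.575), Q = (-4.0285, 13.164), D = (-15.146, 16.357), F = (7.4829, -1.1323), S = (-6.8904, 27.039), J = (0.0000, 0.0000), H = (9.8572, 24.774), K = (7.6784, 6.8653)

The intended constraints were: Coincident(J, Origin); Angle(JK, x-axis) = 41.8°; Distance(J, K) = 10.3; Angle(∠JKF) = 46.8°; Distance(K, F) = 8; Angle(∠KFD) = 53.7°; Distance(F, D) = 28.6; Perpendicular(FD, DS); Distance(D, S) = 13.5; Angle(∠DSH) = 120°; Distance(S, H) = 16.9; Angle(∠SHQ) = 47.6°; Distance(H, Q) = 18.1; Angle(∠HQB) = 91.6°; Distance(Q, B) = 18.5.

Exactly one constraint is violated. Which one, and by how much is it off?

Distance(Q, B) = 18.5 — off by 4.60.

J = (0.00, 0.00) ✓; JK at 41.80° ✓; |JK| = 10.30 ✓; ∠JKF = 46.80° ✓; |KF| = 8.000 ✓; ∠KFD = 53.70° ✓; |FD| = 28.60 ✓; ∠(FD, DS) = 90.00° ✓; |DS| = 13.50 ✓; ∠DSH = 120.0° ✓; |SH| = 16.90 ✓; ∠SHQ = 47.60° ✓; |HQ| = 18.10 ✓; ∠HQB = 91.60° ✓; |QB| = 13.90 ✗.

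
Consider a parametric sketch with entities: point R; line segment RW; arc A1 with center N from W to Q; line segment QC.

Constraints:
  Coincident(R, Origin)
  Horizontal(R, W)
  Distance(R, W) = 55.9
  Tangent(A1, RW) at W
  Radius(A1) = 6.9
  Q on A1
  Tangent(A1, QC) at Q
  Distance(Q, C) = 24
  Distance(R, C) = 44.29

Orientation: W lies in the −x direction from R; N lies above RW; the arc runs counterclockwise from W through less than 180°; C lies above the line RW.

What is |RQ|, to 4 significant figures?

50.14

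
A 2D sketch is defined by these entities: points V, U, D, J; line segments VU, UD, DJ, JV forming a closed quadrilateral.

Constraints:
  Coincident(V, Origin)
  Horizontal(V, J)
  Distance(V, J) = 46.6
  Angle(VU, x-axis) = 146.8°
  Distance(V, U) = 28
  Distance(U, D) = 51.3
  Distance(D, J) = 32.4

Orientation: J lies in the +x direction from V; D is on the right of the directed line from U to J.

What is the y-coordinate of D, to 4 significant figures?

-15.05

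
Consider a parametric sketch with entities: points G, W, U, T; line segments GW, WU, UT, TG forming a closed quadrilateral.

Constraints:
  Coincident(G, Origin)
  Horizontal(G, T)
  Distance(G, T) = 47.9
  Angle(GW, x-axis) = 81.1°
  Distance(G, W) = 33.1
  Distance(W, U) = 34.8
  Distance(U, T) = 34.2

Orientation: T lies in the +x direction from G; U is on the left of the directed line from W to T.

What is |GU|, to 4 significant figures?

51.95

G is at the origin; G and T share the same y with |GT| = 47.9 and T in +x, so T = (47.9, 0). GW runs at 81.1° with |GW| = 33.1, so W = (5.121, 32.70). U is determined by |WU| = 34.8 and |UT| = 34.2 together: it lies at the intersection of circle(W, 34.8) and circle(T, 34.2). With |WT| = 53.85, the foot of the radical line on WT is 27.31 from W and the perpendicular offset is √(34.8² − 27.31²) = 21.57. Taking the left-of-WT solution: U = (39.92, 33.26).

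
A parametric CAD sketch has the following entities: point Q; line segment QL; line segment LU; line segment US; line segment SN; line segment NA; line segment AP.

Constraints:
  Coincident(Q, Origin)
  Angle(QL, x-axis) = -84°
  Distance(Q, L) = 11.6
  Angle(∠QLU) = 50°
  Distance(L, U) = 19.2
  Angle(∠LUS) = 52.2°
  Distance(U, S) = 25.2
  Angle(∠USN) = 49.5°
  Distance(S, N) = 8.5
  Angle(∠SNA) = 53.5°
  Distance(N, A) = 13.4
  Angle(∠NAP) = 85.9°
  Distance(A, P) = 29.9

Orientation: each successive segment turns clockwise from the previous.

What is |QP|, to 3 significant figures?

35.4

∠SNA = 53.5° gives NA at 121° from the x-axis; with |NA| = 13.4, A = (-0.933, 10.7). ∠NAP = 85.9° gives AP at 27.1° from the x-axis; with |AP| = 29.9, P = (25.7, 24.3). Then |QP| = |P − Q| = 35.4.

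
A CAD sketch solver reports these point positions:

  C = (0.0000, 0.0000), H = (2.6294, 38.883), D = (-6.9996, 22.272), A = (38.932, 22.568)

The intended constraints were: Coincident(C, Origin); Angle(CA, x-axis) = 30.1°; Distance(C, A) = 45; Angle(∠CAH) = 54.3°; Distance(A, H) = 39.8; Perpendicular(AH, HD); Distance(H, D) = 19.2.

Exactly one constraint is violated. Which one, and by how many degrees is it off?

Perpendicular(AH, HD) — off by 5.90°.

C = (0.00, 0.00) ✓; CA at 30.10° ✓; |CA| = 45.00 ✓; ∠CAH = 54.30° ✓; |AH| = 39.80 ✓; ∠(AH, HD) = 84.10° ✗; |HD| = 19.20 ✓.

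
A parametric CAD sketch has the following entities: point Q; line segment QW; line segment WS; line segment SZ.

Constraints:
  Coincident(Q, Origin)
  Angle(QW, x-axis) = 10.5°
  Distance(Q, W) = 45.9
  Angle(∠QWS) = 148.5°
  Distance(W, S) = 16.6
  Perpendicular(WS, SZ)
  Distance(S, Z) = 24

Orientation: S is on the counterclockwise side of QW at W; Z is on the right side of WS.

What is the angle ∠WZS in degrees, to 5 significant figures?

34.670°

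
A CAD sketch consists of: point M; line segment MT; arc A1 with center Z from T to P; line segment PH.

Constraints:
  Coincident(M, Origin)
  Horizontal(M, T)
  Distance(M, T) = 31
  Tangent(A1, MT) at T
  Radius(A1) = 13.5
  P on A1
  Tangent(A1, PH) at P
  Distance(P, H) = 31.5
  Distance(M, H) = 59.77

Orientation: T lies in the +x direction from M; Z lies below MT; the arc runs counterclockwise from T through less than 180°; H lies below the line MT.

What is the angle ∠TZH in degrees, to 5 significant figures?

170.75°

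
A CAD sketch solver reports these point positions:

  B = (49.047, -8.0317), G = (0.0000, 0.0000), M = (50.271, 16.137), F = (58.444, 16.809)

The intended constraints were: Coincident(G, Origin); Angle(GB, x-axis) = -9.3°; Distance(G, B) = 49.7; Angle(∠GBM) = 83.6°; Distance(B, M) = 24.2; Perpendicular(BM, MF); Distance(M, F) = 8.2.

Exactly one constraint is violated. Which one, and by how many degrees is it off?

Perpendicular(BM, MF) — off by 7.60°.

G = (0.00, 0.00) ✓; GB at -9.300° ✓; |GB| = 49.70 ✓; ∠GBM = 83.60° ✓; |BM| = 24.20 ✓; ∠(BM, MF) = 82.40° ✗; |MF| = 8.201 ✓.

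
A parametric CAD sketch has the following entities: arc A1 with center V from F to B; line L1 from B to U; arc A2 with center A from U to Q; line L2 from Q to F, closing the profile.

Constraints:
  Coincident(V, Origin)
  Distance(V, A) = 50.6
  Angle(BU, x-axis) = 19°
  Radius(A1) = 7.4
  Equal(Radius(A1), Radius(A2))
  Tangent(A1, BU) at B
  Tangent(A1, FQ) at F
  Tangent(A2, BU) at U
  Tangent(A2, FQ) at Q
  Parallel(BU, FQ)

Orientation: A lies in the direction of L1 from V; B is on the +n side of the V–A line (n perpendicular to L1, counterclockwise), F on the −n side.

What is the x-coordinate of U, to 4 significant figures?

45.43

Tangency of A1 to both parallel lines with radius 7.4 puts B and F at V ± 7.4·n: B = (-2.409, 6.997), F = (2.409, -6.997). Equal radii place U and Q the same way about A: U = A + 7.4·n = (45.43, 23.47), Q = A − 7.4·n = (50.25, 9.477). So U.x = 45.43.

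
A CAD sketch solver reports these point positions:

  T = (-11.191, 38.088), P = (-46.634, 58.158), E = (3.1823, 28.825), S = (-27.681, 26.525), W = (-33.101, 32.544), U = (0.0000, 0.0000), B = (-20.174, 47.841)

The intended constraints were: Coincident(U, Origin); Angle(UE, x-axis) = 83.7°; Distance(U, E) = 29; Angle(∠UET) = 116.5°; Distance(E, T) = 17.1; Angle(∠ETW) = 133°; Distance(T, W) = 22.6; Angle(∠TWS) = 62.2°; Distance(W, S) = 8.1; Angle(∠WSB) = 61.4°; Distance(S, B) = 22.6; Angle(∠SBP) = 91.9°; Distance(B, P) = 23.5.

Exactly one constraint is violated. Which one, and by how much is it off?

Distance(B, P) = 23.5 — off by 4.90.

U = (0.00, 0.00) ✓; UE at 83.70° ✓; |UE| = 29.00 ✓; ∠UET = 116.5° ✓; |ET| = 17.10 ✓; ∠ETW = 133.0° ✓; |TW| = 22.60 ✓; ∠TWS = 62.20° ✓; |WS| = 8.100 ✓; ∠WSB = 61.40° ✓; |SB| = 22.60 ✓; ∠SBP = 91.90° ✓; |BP| = 28.40 ✗.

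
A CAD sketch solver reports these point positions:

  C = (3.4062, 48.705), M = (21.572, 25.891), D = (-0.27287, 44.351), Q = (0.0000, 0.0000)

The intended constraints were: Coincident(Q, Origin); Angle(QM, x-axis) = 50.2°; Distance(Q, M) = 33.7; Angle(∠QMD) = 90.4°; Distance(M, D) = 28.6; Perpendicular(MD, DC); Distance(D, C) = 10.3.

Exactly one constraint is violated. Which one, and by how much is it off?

Distance(D, C) = 10.3 — off by 4.60.

Q = (0.00, 0.00) ✓; QM at 50.20° ✓; |QM| = 33.70 ✓; ∠QMD = 90.40° ✓; |MD| = 28.60 ✓; ∠(MD, DC) = 90.00° ✓; |DC| = 5.700 ✗.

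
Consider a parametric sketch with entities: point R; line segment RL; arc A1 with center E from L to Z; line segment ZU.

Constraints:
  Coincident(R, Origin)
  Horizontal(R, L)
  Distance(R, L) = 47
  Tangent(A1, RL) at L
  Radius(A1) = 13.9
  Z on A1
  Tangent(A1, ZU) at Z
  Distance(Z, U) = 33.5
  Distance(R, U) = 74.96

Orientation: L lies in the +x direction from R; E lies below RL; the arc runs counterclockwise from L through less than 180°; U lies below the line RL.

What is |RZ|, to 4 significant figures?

42.56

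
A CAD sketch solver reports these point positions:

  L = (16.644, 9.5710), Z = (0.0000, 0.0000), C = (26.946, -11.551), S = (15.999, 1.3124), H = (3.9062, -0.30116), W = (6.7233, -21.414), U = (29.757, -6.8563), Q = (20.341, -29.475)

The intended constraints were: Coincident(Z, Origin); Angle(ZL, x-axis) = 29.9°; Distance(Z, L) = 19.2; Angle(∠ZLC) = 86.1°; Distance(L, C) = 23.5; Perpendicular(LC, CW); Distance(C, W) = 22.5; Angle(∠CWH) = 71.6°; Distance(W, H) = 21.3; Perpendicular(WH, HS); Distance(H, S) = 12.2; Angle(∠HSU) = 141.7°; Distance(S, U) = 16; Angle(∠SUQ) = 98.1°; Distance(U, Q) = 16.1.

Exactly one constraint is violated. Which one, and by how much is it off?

Distance(U, Q) = 16.1 — off by 8.40.

Z = (0.00, 0.00) ✓; ZL at 29.90° ✓; |ZL| = 19.20 ✓; ∠ZLC = 86.10° ✓; |LC| = 23.50 ✓; ∠(LC, CW) = 90.00° ✓; |CW| = 22.50 ✓; ∠CWH = 71.60° ✓; |WH| = 21.30 ✓; ∠(WH, HS) = 90.00° ✓; |HS| = 12.20 ✓; ∠HSU = 141.7° ✓; |SU| = 16.00 ✓; ∠SUQ = 98.10° ✓; |UQ| = 24.50 ✗.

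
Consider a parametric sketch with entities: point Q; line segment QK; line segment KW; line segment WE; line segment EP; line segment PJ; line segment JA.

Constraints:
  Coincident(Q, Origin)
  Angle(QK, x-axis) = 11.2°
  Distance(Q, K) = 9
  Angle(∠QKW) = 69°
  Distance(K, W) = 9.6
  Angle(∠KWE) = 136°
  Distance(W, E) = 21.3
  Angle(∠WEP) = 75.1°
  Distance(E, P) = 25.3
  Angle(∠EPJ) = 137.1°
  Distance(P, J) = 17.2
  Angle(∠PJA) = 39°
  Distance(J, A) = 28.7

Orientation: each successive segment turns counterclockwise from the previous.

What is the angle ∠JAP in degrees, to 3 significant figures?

35.2°

∠EPJ = 137.1° gives PJ at -46.0° from the x-axis; with |PJ| = 17.2, J = (-4.54, -22.7). ∠PJA = 39.0° gives JA at 95.0° from the x-axis; with |JA| = 28.7, A = (-7.04, 5.88). Then cos ∠JAP = AJ·AP / (|AJ||AP|), giving 35.2°.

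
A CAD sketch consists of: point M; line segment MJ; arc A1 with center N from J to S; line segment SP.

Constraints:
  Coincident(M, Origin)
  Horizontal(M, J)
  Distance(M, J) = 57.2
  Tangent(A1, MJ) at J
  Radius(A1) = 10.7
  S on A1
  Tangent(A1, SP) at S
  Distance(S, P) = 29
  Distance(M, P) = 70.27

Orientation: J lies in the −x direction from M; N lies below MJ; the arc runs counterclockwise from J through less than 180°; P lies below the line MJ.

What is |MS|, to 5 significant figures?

68.734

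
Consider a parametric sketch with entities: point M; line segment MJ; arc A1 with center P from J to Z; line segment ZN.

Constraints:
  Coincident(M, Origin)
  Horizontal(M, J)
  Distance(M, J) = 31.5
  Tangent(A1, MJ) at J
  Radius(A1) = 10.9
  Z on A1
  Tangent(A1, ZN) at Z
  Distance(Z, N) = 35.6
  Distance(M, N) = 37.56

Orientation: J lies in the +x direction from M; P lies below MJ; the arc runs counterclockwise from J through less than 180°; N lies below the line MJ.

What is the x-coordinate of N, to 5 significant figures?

5.1520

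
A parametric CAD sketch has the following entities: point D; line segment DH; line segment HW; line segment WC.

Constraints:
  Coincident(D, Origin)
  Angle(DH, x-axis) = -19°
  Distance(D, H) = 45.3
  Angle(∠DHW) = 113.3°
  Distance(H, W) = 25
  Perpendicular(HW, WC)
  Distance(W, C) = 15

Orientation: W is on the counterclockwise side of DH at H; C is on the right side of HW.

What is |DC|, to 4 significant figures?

71.04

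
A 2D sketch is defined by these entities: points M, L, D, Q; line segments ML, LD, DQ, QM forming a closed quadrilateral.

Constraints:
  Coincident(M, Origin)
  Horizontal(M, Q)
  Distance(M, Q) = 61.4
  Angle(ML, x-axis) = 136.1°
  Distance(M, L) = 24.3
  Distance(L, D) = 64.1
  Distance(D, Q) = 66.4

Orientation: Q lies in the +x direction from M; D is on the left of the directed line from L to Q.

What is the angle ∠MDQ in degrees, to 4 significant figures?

55.02°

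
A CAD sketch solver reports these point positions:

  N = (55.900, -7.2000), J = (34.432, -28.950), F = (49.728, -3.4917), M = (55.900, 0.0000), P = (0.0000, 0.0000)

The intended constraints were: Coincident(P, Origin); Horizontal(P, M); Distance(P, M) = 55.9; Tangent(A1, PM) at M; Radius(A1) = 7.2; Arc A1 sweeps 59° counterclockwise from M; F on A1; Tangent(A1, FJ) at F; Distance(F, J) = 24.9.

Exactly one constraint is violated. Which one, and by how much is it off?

Distance(F, J) = 24.9 — off by 4.80.

P = (0.00, 0.00) ✓; P.y = 0.00, M.y = 0.00 ✓; |PM| = 55.90 ✓; ∠(NM, MP) = 90.00° ✓; |NM| = 7.200 ✓; bearing(N→F) − bearing(N→M) = 59.00° ✓; |NF| = 7.200 ✓; ∠(NF, FJ) = 90.00° ✓; |FJ| = 29.70 ✗.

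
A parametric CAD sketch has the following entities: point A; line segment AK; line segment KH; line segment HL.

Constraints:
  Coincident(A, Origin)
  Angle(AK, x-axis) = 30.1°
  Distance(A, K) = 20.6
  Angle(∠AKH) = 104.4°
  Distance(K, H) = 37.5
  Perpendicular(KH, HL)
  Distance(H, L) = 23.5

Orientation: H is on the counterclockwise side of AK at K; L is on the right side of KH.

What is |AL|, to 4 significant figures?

60.87

A is at the origin; AK runs at 30.1° with length 20.6, so K = 20.6·(cos 30.1°, sin 30.1°) = (17.82, 10.33). ∠AKH = 104.4°, so KH runs at 30.1° + (180° − 104.4°) = 105.7° from the x-axis; with |KH| = 37.5, H = K + 37.5·(cos 105.7°, sin 105.7°) = (7.675, 46.43). The perpendicularity gives HL at right angles to KH; with |HL| = 23.5 on the right of KH, L = H + 23.5·(0.9627, 0.2706) = (30.30, 52.79). Then |AL| = |L − A| = 60.87.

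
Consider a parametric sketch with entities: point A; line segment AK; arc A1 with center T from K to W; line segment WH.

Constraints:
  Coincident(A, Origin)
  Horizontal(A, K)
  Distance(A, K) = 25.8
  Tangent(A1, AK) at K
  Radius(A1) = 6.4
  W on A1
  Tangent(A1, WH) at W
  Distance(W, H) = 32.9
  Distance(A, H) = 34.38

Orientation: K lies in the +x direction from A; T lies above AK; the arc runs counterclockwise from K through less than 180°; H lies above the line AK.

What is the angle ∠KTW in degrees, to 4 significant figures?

136.3°

Checks: A.y = 0.00, K.y = 0.00 ✓; |TW| = 6.400 ✓; ∠(TW, WH) = 90.00° ✓; |WH| = 32.90 ✓; |AH| = 34.38 ✓.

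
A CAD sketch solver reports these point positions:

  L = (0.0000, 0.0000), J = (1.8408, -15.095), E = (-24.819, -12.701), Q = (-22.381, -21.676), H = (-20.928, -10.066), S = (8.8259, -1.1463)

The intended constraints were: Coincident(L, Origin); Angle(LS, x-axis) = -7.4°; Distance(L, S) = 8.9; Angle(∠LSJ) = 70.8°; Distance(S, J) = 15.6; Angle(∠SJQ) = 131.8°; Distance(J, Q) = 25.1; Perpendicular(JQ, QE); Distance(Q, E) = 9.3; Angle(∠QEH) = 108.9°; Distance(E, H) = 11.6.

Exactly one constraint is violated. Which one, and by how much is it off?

Distance(E, H) = 11.6 — off by 6.90.

L = (0.00, 0.00) ✓; LS at -7.400° ✓; |LS| = 8.900 ✓; ∠LSJ = 70.80° ✓; |SJ| = 15.60 ✓; ∠SJQ = 131.8° ✓; |JQ| = 25.10 ✓; ∠(JQ, QE) = 90.00° ✓; |QE| = 9.300 ✓; ∠QEH = 108.9° ✓; |EH| = 4.699 ✗.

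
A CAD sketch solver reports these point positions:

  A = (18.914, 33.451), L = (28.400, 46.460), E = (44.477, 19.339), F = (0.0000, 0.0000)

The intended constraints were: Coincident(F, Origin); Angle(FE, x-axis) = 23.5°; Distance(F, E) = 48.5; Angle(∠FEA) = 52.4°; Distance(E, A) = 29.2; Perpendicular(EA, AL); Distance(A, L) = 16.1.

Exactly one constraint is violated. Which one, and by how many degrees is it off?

Perpendicular(EA, AL) — off by 7.20°.

F = (0.00, 0.00) ✓; FE at 23.50° ✓; |FE| = 48.50 ✓; ∠FEA = 52.40° ✓; |EA| = 29.20 ✓; ∠(EA, AL) = 97.20° ✗; |AL| = 16.10 ✓.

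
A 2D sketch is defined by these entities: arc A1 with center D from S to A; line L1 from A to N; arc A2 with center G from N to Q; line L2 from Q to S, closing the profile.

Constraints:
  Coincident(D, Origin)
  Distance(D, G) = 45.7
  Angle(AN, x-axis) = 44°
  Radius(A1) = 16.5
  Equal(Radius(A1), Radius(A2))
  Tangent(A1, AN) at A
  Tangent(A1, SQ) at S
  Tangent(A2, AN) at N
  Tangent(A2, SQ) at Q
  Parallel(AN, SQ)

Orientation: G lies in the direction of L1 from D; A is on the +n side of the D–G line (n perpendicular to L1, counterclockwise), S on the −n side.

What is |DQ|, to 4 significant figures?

48.59

The slot axis is L1's direction at 44.0°, so u = (cos 44.0°, sin 44.0°) = (0.7193, 0.6947) and n = (−sin 44.0°, cos 44.0°) = (-0.6947, 0.7193). D is at the origin and G lies 45.7 along u from D, so G = 45.7·u = (32.87, 31.75). Tangency of A1 to both parallel lines with radius 16.5 puts A and S at D ± 16.5·n: A = (-11.46, 11.87), S = (11.46, -11.87). Equal radii place N and Q the same way about G: N = G + 16.5·n = (21.41, 43.61), Q = G − 16.5·n = (44.34, 19.88). Then |DQ| = |Q − D| = 48.59.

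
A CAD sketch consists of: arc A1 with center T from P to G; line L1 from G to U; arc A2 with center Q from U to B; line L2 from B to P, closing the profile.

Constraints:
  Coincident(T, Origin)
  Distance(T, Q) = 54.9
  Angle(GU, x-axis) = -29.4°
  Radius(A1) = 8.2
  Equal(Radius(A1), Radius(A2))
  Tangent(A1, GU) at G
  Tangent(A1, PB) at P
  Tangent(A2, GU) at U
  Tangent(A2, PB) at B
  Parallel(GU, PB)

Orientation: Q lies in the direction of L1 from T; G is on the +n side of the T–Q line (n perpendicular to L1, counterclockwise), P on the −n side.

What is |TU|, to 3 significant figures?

55.5

The slot axis is L1's direction at -29.4°, so u = (cos -29.4°, sin -29.4°) = (0.871, -0.491) and n = (−sin -29.4°, cos -29.4°) = (0.491, 0.871). T is at the origin and Q lies 54.9 along u from T, so Q = 54.9·u = (47.8, -27.0). Tangency of A1 to both parallel lines with radius 8.2 puts G and P at T ± 8.2·n: G = (4.03, 7.14), P = (-4.03, -7.14). Equal radii place U and B the same way about Q: U = Q + 8.2·n = (51.9, -19.8), B = Q − 8.2·n = (43.8, -34.1). Then |TU| = |U − T| = 55.5.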